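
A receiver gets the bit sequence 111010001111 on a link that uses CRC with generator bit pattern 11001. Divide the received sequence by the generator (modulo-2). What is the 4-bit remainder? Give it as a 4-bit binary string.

Modulo-2 division of 111010001111 by 11001:
  pos 0: 11101 XOR 11001 = 00100
  pos 2: 10000 XOR 11001 = 01001
  pos 3: 10010 XOR 11001 = 01011
  pos 4: 10111 XOR 11001 = 01110
  pos 5: 11101 XOR 11001 = 00100
  pos 7: 10011 XOR 11001 = 01010
Remainder = 1010 (nonzero — an error is detected).

1010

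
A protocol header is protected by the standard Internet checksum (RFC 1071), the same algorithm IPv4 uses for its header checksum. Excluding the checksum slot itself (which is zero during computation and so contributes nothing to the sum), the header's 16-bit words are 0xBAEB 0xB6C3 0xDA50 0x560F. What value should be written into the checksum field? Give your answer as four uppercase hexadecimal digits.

5DF0

One's-complement addition (fold any carry out of bit 15 back into bit 0):
  0xBAEB + 0xB6C3 = 0x171AE → wrap carry → 0x71AF
  0x71AF + 0xDA50 = 0x14BFF → wrap carry → 0x4C00
  0x4C00 + 0x560F = 0x0A20F
One's-complement sum = 0xA20F.
Checksum = ~0xA20F & 0xFFFF = 0x5DF0.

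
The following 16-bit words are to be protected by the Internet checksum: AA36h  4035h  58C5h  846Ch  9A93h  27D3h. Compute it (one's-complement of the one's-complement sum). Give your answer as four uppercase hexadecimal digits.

75FB

One's-complement addition (fold any carry out of bit 15 back into bit 0):
  0xAA36 + 0x4035 = 0x0EA6B
  0xEA6B + 0x58C5 = 0x14330 → wrap carry → 0x4331
  0x4331 + 0x846C = 0x0C79D
  0xC79D + 0x9A93 = 0x16230 → wrap carry → 0x6231
  0x6231 + 0x27D3 = 0x08A04
One's-complement sum = 0x8A04.
Checksum = ~0x8A04 & 0xFFFF = 0x75FB.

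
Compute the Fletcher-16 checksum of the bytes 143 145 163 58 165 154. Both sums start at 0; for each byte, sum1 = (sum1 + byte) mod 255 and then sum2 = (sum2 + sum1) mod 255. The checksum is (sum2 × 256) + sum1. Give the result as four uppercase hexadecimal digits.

583F

Running sums (mod 255):
  after byte 0 (143): sum1=143, sum2=143
  after byte 1 (145): sum1=33, sum2=176
  after byte 2 (163): sum1=196, sum2=117
  after byte 3 (58): sum1=254, sum2=116
  after byte 4 (165): sum1=164, sum2=25
  after byte 5 (154): sum1=63, sum2=88
Checksum = sum2·256 + sum1 = 88·256 + 63 = 22591 = 0x583F.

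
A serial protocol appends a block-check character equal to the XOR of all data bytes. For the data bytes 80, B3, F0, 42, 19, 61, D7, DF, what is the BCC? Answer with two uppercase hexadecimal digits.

XOR the bytes together:
  start with 0x80
  0x80 ⊕ 0xB3 = 0x33
  0x33 ⊕ 0xF0 = 0xC3
  0xC3 ⊕ 0x42 = 0x81
  0x81 ⊕ 0x19 = 0x98
  0x98 ⊕ 0x61 = 0xF9
  0xF9 ⊕ 0xD7 = 0x2E
  0x2E ⊕ 0xDF = 0xF1

F1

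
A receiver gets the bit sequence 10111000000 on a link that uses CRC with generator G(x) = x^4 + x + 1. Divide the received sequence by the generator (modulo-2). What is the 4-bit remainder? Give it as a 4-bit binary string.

0101

Modulo-2 division of 10111000000 by 10011:
  pos 0: 10111 XOR 10011 = 00100
  pos 2: 10000 XOR 10011 = 00011
  pos 5: 11000 XOR 10011 = 01011
  pos 6: 10110 XOR 10011 = 00101
Remainder = 0101 (nonzero — an error is detected).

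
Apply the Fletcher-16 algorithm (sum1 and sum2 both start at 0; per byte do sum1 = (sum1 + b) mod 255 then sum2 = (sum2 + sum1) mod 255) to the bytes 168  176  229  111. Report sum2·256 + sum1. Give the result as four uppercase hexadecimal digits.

Running sums (mod 255):
  after byte 0 (168): sum1=168, sum2=168
  after byte 1 (176): sum1=89, sum2=2
  after byte 2 (229): sum1=63, sum2=65
  after byte 3 (111): sum1=174, sum2=239
Checksum = sum2·256 + sum1 = 239·256 + 174 = 61358 = 0xEFAE.

EFAE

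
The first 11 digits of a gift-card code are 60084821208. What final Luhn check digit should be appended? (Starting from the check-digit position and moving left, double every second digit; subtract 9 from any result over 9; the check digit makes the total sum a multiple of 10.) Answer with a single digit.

7

Partial digits right→left: 8 0 2 1 2 8 4 8 0 0 6
Double every second digit counting from the check-digit position (so the 1st, 3rd, 5th, ... of the partial from the right).
  doubled (with −9 where >9): 7 4 4 8 0 3 → sum 26
  kept as-is: 0 1 8 8 0 → sum 17
Total = 26 + 17 = 43.
Check digit = (10 − (43 mod 10)) mod 10 = 7.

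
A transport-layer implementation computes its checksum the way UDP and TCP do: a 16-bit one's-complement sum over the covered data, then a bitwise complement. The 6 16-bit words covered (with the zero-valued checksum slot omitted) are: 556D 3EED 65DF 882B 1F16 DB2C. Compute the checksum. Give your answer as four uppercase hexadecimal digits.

8357

One's-complement addition (fold any carry out of bit 15 back into bit 0):
  0x556D + 0x3EED = 0x0945A
  0x945A + 0x65DF = 0x0FA39
  0xFA39 + 0x882B = 0x18264 → wrap carry → 0x8265
  0x8265 + 0x1F16 = 0x0A17B
  0xA17B + 0xDB2C = 0x17CA7 → wrap carry → 0x7CA8
One's-complement sum = 0x7CA8.
Checksum = ~0x7CA8 & 0xFFFF = 0x8357.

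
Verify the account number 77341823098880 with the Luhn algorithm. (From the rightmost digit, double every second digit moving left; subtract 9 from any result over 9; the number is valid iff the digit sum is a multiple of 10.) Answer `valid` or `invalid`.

valid

From the right, keep odd positions and double even positions (subtract 9 from any doubled value over 9):
  doubled (positions 2,4,...): 7 7 0 4 2 6 5 → sum 31
  kept (positions 1,3,...): 0 8 9 3 8 4 7 → sum 39
Total = 70.
70 mod 10 = 0, so the number is valid.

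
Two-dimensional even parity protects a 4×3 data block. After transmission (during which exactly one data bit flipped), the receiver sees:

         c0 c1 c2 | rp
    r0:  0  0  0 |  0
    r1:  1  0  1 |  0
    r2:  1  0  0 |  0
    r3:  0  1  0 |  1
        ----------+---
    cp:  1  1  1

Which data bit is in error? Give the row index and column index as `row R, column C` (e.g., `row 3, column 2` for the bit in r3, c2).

Recompute each row's even parity and compare to rp:
  r0: data parity 0, sent rp 0 → ok
  r1: data parity 0, sent rp 0 → ok
  r2: data parity 1, sent rp 0 → mismatch
  r3: data parity 1, sent rp 1 → ok
Recompute each column's even parity and compare to cp:
  c0: data parity 0, sent cp 1 → mismatch
  c1: data parity 1, sent cp 1 → ok
  c2: data parity 1, sent cp 1 → ok
Exactly one row (r2) and one column (c0) fail → the flipped bit is at their intersection.

row 2, column 0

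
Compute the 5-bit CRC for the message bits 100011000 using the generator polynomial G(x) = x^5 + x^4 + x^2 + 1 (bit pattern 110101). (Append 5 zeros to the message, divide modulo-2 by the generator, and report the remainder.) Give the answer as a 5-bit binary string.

Append 5 zeros: 10001100000000. Divide by 110101 (XOR where the leading bit is 1):
  pos 0: 100011 XOR 110101 = 010110
  pos 1: 101100 XOR 110101 = 011001
  pos 2: 110010 XOR 110101 = 000111
  pos 5: 111000 XOR 110101 = 001101
  pos 7: 110100 XOR 110101 = 000001
Remainder (last 5 bits) = 00010. This is the CRC / FCS.

00010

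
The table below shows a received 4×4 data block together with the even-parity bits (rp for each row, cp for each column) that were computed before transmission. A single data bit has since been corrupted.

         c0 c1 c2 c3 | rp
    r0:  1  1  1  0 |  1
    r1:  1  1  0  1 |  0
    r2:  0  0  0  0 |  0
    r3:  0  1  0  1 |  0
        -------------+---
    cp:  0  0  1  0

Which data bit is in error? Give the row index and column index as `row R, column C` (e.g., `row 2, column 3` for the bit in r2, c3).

row 1, column 1

Recompute each row's even parity and compare to rp:
  r0: data parity 1, sent rp 1 → ok
  r1: data parity 1, sent rp 0 → mismatch
  r2: data parity 0, sent rp 0 → ok
  r3: data parity 0, sent rp 0 → ok
Recompute each column's even parity and compare to cp:
  c0: data parity 0, sent cp 0 → ok
  c1: data parity 1, sent cp 0 → mismatch
  c2: data parity 1, sent cp 1 → ok
  c3: data parity 0, sent cp 0 → ok
Exactly one row (r1) and one column (c1) fail → the flipped bit is at their intersection.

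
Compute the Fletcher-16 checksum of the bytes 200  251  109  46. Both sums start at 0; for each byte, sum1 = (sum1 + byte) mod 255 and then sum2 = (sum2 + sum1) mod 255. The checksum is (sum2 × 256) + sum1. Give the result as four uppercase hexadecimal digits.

Running sums (mod 255):
  after byte 0 (200): sum1=200, sum2=200
  after byte 1 (251): sum1=196, sum2=141
  after byte 2 (109): sum1=50, sum2=191
  after byte 3 (46): sum1=96, sum2=32
Checksum = sum2·256 + sum1 = 32·256 + 96 = 8288 = 0x2060.

2060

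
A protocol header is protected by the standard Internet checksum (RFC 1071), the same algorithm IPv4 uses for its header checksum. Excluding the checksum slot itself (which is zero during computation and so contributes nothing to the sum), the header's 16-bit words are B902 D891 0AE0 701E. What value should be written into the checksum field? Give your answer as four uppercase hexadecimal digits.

F36C

One's-complement addition (fold any carry out of bit 15 back into bit 0):
  0xB902 + 0xD891 = 0x19193 → wrap carry → 0x9194
  0x9194 + 0x0AE0 = 0x09C74
  0x9C74 + 0x701E = 0x10C92 → wrap carry → 0x0C93
One's-complement sum = 0x0C93.
Checksum = ~0x0C93 & 0xFFFF = 0xF36C.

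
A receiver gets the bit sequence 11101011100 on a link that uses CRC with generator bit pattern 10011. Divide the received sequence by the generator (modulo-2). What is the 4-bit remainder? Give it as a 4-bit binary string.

1011

Modulo-2 division of 11101011100 by 10011:
  pos 0: 11101 XOR 10011 = 01110
  pos 1: 11100 XOR 10011 = 01111
  pos 2: 11111 XOR 10011 = 01100
  pos 3: 11001 XOR 10011 = 01010
  pos 4: 10101 XOR 10011 = 00110
  pos 6: 11000 XOR 10011 = 01011
Remainder = 1011 (nonzero — an error is detected).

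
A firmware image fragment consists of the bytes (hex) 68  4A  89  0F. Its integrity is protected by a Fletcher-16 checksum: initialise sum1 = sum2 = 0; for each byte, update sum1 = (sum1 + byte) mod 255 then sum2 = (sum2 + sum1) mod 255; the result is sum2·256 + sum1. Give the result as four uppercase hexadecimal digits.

A24B

Running sums (mod 255):
  after byte 0 (68): sum1=104, sum2=104
  after byte 1 (4A): sum1=178, sum2=27
  after byte 2 (89): sum1=60, sum2=87
  after byte 3 (0F): sum1=75, sum2=162
Checksum = sum2·256 + sum1 = 162·256 + 75 = 41547 = 0xA24B.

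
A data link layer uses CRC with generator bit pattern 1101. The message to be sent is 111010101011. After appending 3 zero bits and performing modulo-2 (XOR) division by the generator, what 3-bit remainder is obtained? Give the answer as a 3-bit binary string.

111

Append 3 zeros: 111010101011000. Divide by 1101 (XOR where the leading bit is 1):
  pos 0: 1110 XOR 1101 = 0011
  pos 2: 1110 XOR 1101 = 0011
  pos 4: 1110 XOR 1101 = 0011
  pos 6: 1110 XOR 1101 = 0011
  pos 8: 1111 XOR 1101 = 0010
  pos 10: 1000 XOR 1101 = 0101
  pos 11: 1010 XOR 1101 = 0111
Remainder (last 3 bits) = 111. This is the CRC / FCS.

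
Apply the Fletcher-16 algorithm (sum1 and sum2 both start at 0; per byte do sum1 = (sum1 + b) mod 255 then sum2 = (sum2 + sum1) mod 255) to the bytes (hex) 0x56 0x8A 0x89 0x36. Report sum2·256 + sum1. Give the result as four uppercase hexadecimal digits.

42A0

Running sums (mod 255):
  after byte 0 (0x56): sum1=86, sum2=86
  after byte 1 (0x8A): sum1=224, sum2=55
  after byte 2 (0x89): sum1=106, sum2=161
  after byte 3 (0x36): sum1=160, sum2=66
Checksum = sum2·256 + sum1 = 66·256 + 160 = 17056 = 0x42A0.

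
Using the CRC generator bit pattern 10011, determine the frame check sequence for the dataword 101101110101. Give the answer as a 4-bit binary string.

Append 4 zeros: 1011011101010000. Divide by 10011 (XOR where the leading bit is 1):
  pos 0: 10110 XOR 10011 = 00101
  pos 2: 10111 XOR 10011 = 00100
  pos 4: 10010 XOR 10011 = 00001
  pos 8: 11010 XOR 10011 = 01001
  pos 9: 10010 XOR 10011 = 00001
Remainder (last 4 bits) = 0100. This is the CRC / FCS.

0100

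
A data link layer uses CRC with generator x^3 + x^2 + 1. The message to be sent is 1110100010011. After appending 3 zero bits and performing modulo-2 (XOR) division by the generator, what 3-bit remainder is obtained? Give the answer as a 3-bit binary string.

001

Append 3 zeros: 1110100010011000. Divide by 1101 (XOR where the leading bit is 1):
  pos 0: 1110 XOR 1101 = 0011
  pos 2: 1110 XOR 1101 = 0011
  pos 4: 1100 XOR 1101 = 0001
  pos 7: 1100 XOR 1101 = 0001
  pos 10: 1110 XOR 1101 = 0011
  pos 12: 1100 XOR 1101 = 0001
Remainder (last 3 bits) = 001. This is the CRC / FCS.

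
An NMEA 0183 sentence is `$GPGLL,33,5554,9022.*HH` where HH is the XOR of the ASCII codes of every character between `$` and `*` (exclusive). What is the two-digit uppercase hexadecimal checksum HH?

XOR the ASCII codes of the payload characters:
  'G' = 0x47 → acc = 0x47
  'P' = 0x50 → acc = 0x17
  'G' = 0x47 → acc = 0x50
  'L' = 0x4C → acc = 0x1C
  'L' = 0x4C → acc = 0x50
  ',' = 0x2C → acc = 0x7C
  '3' = 0x33 → acc = 0x4F
  '3' = 0x33 → acc = 0x7C
  ',' = 0x2C → acc = 0x50
  '5' = 0x35 → acc = 0x65
  '5' = 0x35 → acc = 0x50
  '5' = 0x35 → acc = 0x65
  '4' = 0x34 → acc = 0x51
  ',' = 0x2C → acc = 0x7D
  '9' = 0x39 → acc = 0x44
  '0' = 0x30 → acc = 0x74
  '2' = 0x32 → acc = 0x46
  '2' = 0x32 → acc = 0x74
  '.' = 0x2E → acc = 0x5A
Checksum = 0x5A.

5A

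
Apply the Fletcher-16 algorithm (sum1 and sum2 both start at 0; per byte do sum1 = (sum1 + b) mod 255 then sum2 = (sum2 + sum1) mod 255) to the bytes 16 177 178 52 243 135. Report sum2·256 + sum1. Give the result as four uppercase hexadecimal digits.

AF24

Running sums (mod 255):
  after byte 0 (16): sum1=16, sum2=16
  after byte 1 (177): sum1=193, sum2=209
  after byte 2 (178): sum1=116, sum2=70
  after byte 3 (52): sum1=168, sum2=238
  after byte 4 (243): sum1=156, sum2=139
  after byte 5 (135): sum1=36, sum2=175
Checksum = sum2·256 + sum1 = 175·256 + 36 = 44836 = 0xAF24.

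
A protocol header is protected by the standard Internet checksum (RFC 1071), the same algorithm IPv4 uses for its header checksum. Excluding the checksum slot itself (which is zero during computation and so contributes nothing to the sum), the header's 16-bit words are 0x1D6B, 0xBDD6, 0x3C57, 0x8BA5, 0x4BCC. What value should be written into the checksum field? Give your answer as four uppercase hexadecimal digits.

10F5

One's-complement addition (fold any carry out of bit 15 back into bit 0):
  0x1D6B + 0xBDD6 = 0x0DB41
  0xDB41 + 0x3C57 = 0x11798 → wrap carry → 0x1799
  0x1799 + 0x8BA5 = 0x0A33E
  0xA33E + 0x4BCC = 0x0EF0A
One's-complement sum = 0xEF0A.
Checksum = ~0xEF0A & 0xFFFF = 0x10F5.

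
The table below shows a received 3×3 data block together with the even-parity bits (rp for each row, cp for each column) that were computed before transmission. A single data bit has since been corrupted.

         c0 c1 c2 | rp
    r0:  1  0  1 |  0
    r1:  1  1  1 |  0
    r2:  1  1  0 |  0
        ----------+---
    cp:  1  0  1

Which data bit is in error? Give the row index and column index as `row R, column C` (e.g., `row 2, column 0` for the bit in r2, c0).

Recompute each row's even parity and compare to rp:
  r0: data parity 0, sent rp 0 → ok
  r1: data parity 1, sent rp 0 → mismatch
  r2: data parity 0, sent rp 0 → ok
Recompute each column's even parity and compare to cp:
  c0: data parity 1, sent cp 1 → ok
  c1: data parity 0, sent cp 0 → ok
  c2: data parity 0, sent cp 1 → mismatch
Exactly one row (r1) and one column (c2) fail → the flipped bit is at their intersection.

row 1, column 2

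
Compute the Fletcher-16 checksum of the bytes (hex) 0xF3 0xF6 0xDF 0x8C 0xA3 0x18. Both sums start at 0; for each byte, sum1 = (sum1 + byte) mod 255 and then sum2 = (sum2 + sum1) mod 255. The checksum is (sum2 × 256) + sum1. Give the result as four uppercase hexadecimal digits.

0F13

Running sums (mod 255):
  after byte 0 (0xF3): sum1=243, sum2=243
  after byte 1 (0xF6): sum1=234, sum2=222
  after byte 2 (0xDF): sum1=202, sum2=169
  after byte 3 (0x8C): sum1=87, sum2=1
  after byte 4 (0xA3): sum1=250, sum2=251
  after byte 5 (0x18): sum1=19, sum2=15
Checksum = sum2·256 + sum1 = 15·256 + 19 = 3859 = 0x0F13.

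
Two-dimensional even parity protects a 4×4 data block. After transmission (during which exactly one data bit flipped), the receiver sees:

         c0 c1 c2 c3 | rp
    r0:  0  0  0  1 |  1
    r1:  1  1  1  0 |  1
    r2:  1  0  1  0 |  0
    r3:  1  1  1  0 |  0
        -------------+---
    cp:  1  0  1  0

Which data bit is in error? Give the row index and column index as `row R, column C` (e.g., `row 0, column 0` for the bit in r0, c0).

Recompute each row's even parity and compare to rp:
  r0: data parity 1, sent rp 1 → ok
  r1: data parity 1, sent rp 1 → ok
  r2: data parity 0, sent rp 0 → ok
  r3: data parity 1, sent rp 0 → mismatch
Recompute each column's even parity and compare to cp:
  c0: data parity 1, sent cp 1 → ok
  c1: data parity 0, sent cp 0 → ok
  c2: data parity 1, sent cp 1 → ok
  c3: data parity 1, sent cp 0 → mismatch
Exactly one row (r3) and one column (c3) fail → the flipped bit is at their intersection.

row 3, column 3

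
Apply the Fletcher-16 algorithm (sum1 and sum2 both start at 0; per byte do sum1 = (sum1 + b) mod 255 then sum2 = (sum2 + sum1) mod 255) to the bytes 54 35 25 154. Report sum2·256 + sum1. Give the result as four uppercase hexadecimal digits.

0F0D

Running sums (mod 255):
  after byte 0 (54): sum1=54, sum2=54
  after byte 1 (35): sum1=89, sum2=143
  after byte 2 (25): sum1=114, sum2=2
  after byte 3 (154): sum1=13, sum2=15
Checksum = sum2·256 + sum1 = 15·256 + 13 = 3853 = 0x0F0D.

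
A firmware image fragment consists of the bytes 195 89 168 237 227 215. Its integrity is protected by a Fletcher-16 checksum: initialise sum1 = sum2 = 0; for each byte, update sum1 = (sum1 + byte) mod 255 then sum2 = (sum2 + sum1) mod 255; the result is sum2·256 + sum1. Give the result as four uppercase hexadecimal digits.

Running sums (mod 255):
  after byte 0 (195): sum1=195, sum2=195
  after byte 1 (89): sum1=29, sum2=224
  after byte 2 (168): sum1=197, sum2=166
  after byte 3 (237): sum1=179, sum2=90
  after byte 4 (227): sum1=151, sum2=241
  after byte 5 (215): sum1=111, sum2=97
Checksum = sum2·256 + sum1 = 97·256 + 111 = 24943 = 0x616F.

616F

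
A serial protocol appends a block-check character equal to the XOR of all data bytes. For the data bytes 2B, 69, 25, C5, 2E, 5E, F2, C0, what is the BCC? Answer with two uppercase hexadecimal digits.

XOR the bytes together:
  start with 0x2B
  0x2B ⊕ 0x69 = 0x42
  0x42 ⊕ 0x25 = 0x67
  0x67 ⊕ 0xC5 = 0xA2
  0xA2 ⊕ 0x2E = 0x8C
  0x8C ⊕ 0x5E = 0xD2
  0xD2 ⊕ 0xF2 = 0x20
  0x20 ⊕ 0xC0 = 0xE0

E0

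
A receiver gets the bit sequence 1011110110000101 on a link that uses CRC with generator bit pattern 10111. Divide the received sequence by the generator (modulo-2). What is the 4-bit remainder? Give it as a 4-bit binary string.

1110

Modulo-2 division of 1011110110000101 by 10111:
  pos 0: 10111 XOR 10111 = 00000
  pos 5: 10110 XOR 10111 = 00001
  pos 9: 10001 XOR 10111 = 00110
  pos 11: 11001 XOR 10111 = 01110
Remainder = 1110 (nonzero — an error is detected).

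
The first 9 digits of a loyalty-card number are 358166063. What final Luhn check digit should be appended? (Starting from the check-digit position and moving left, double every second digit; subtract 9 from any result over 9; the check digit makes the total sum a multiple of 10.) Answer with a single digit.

0

Partial digits right→left: 3 6 0 6 6 1 8 5 3
Double every second digit counting from the check-digit position (so the 1st, 3rd, 5th, ... of the partial from the right).
  doubled (with −9 where >9): 6 0 3 7 6 → sum 22
  kept as-is: 6 6 1 5 → sum 18
Total = 22 + 18 = 40.
Check digit = (10 − (40 mod 10)) mod 10 = 0.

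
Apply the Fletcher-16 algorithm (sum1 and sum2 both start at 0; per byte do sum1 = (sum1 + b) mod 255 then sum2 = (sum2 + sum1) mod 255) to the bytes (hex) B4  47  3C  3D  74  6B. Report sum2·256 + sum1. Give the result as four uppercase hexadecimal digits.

Running sums (mod 255):
  after byte 0 (B4): sum1=180, sum2=180
  after byte 1 (47): sum1=251, sum2=176
  after byte 2 (3C): sum1=56, sum2=232
  after byte 3 (3D): sum1=117, sum2=94
  after byte 4 (74): sum1=233, sum2=72
  after byte 5 (6B): sum1=85, sum2=157
Checksum = sum2·256 + sum1 = 157·256 + 85 = 40277 = 0x9D55.

9D55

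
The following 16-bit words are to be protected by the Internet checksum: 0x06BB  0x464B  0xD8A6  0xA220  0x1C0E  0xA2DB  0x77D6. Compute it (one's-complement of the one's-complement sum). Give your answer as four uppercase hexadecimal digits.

0172

One's-complement addition (fold any carry out of bit 15 back into bit 0):
  0x06BB + 0x464B = 0x04D06
  0x4D06 + 0xD8A6 = 0x125AC → wrap carry → 0x25AD
  0x25AD + 0xA220 = 0x0C7CD
  0xC7CD + 0x1C0E = 0x0E3DB
  0xE3DB + 0xA2DB = 0x186B6 → wrap carry → 0x86B7
  0x86B7 + 0x77D6 = 0x0FE8D
One's-complement sum = 0xFE8D.
Checksum = ~0xFE8D & 0xFFFF = 0x0172.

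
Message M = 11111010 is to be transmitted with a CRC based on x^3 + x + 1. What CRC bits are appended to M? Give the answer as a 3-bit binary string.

111

Append 3 zeros: 11111010000. Divide by 1011 (XOR where the leading bit is 1):
  pos 0: 1111 XOR 1011 = 0100
  pos 1: 1001 XOR 1011 = 0010
  pos 3: 1001 XOR 1011 = 0010
  pos 5: 1000 XOR 1011 = 0011
  pos 7: 1100 XOR 1011 = 0111
Remainder (last 3 bits) = 111. This is the CRC / FCS.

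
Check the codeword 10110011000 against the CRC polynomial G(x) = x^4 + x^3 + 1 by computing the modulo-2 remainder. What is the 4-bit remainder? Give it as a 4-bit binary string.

Modulo-2 division of 10110011000 by 11001:
  pos 0: 10110 XOR 11001 = 01111
  pos 1: 11110 XOR 11001 = 00111
  pos 3: 11111 XOR 11001 = 00110
  pos 5: 11000 XOR 11001 = 00001
Remainder = 0010 (nonzero — an error is detected).

0010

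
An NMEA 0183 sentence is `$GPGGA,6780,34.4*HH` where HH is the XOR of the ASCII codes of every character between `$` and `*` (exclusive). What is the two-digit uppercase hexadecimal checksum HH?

XOR the ASCII codes of the payload characters:
  'G' = 0x47 → acc = 0x47
  'P' = 0x50 → acc = 0x17
  'G' = 0x47 → acc = 0x50
  'G' = 0x47 → acc = 0x17
  'A' = 0x41 → acc = 0x56
  ',' = 0x2C → acc = 0x7A
  '6' = 0x36 → acc = 0x4C
  '7' = 0x37 → acc = 0x7B
  '8' = 0x38 → acc = 0x43
  '0' = 0x30 → acc = 0x73
  ',' = 0x2C → acc = 0x5F
  '3' = 0x33 → acc = 0x6C
  '4' = 0x34 → acc = 0x58
  '.' = 0x2E → acc = 0x76
  '4' = 0x34 → acc = 0x42
Checksum = 0x42.

42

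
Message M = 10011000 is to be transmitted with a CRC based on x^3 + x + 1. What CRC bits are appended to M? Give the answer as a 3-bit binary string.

Append 3 zeros: 10011000000. Divide by 1011 (XOR where the leading bit is 1):
  pos 0: 1001 XOR 1011 = 0010
  pos 2: 1010 XOR 1011 = 0001
  pos 5: 1000 XOR 1011 = 0011
  pos 7: 1100 XOR 1011 = 0111
Remainder (last 3 bits) = 111. This is the CRC / FCS.

111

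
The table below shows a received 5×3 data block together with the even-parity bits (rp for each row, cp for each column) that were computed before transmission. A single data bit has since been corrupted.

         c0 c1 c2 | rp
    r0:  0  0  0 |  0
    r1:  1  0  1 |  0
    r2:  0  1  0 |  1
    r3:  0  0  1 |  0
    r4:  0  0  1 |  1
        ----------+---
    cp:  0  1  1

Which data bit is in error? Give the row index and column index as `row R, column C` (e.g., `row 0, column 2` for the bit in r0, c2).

Recompute each row's even parity and compare to rp:
  r0: data parity 0, sent rp 0 → ok
  r1: data parity 0, sent rp 0 → ok
  r2: data parity 1, sent rp 1 → ok
  r3: data parity 1, sent rp 0 → mismatch
  r4: data parity 1, sent rp 1 → ok
Recompute each column's even parity and compare to cp:
  c0: data parity 1, sent cp 0 → mismatch
  c1: data parity 1, sent cp 1 → ok
  c2: data parity 1, sent cp 1 → ok
Exactly one row (r3) and one column (c0) fail → the flipped bit is at their intersection.

row 3, column 0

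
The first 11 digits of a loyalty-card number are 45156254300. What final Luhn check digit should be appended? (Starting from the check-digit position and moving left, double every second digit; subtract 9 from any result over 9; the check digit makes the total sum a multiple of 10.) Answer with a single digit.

4

Partial digits right→left: 0 0 3 4 5 2 6 5 1 5 4
Double every second digit counting from the check-digit position (so the 1st, 3rd, 5th, ... of the partial from the right).
  doubled (with −9 where >9): 0 6 1 3 2 8 → sum 20
  kept as-is: 0 4 2 5 5 → sum 16
Total = 20 + 16 = 36.
Check digit = (10 − (36 mod 10)) mod 10 = 4.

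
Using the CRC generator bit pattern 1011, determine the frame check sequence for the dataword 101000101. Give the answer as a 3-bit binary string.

110

Append 3 zeros: 101000101000. Divide by 1011 (XOR where the leading bit is 1):
  pos 0: 1010 XOR 1011 = 0001
  pos 3: 1001 XOR 1011 = 0010
  pos 5: 1001 XOR 1011 = 0010
  pos 7: 1000 XOR 1011 = 0011
Remainder (last 3 bits) = 110. This is the CRC / FCS.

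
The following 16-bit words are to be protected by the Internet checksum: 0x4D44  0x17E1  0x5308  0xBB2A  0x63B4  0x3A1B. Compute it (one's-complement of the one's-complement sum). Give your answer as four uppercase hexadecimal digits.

One's-complement addition (fold any carry out of bit 15 back into bit 0):
  0x4D44 + 0x17E1 = 0x06525
  0x6525 + 0x5308 = 0x0B82D
  0xB82D + 0xBB2A = 0x17357 → wrap carry → 0x7358
  0x7358 + 0x63B4 = 0x0D70C
  0xD70C + 0x3A1B = 0x11127 → wrap carry → 0x1128
One's-complement sum = 0x1128.
Checksum = ~0x1128 & 0xFFFF = 0xEED7.

EED7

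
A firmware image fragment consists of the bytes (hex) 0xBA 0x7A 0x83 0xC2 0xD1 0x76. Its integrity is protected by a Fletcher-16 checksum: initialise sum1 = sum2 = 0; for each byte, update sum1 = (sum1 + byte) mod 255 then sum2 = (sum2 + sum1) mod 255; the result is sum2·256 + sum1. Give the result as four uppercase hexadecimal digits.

Running sums (mod 255):
  after byte 0 (0xBA): sum1=186, sum2=186
  after byte 1 (0x7A): sum1=53, sum2=239
  after byte 2 (0x83): sum1=184, sum2=168
  after byte 3 (0xC2): sum1=123, sum2=36
  after byte 4 (0xD1): sum1=77, sum2=113
  after byte 5 (0x76): sum1=195, sum2=53
Checksum = sum2·256 + sum1 = 53·256 + 195 = 13763 = 0x35C3.

35C3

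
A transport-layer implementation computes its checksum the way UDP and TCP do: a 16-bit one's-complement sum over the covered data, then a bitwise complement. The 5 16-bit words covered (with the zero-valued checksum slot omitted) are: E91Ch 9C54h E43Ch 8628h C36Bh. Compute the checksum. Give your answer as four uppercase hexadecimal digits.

4CBD

One's-complement addition (fold any carry out of bit 15 back into bit 0):
  0xE91C + 0x9C54 = 0x18570 → wrap carry → 0x8571
  0x8571 + 0xE43C = 0x169AD → wrap carry → 0x69AE
  0x69AE + 0x8628 = 0x0EFD6
  0xEFD6 + 0xC36B = 0x1B341 → wrap carry → 0xB342
One's-complement sum = 0xB342.
Checksum = ~0xB342 & 0xFFFF = 0x4CBD.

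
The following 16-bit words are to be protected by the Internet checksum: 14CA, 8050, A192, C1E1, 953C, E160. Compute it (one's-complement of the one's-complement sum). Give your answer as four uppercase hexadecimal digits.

One's-complement addition (fold any carry out of bit 15 back into bit 0):
  0x14CA + 0x8050 = 0x0951A
  0x951A + 0xA192 = 0x136AC → wrap carry → 0x36AD
  0x36AD + 0xC1E1 = 0x0F88E
  0xF88E + 0x953C = 0x18DCA → wrap carry → 0x8DCB
  0x8DCB + 0xE160 = 0x16F2B → wrap carry → 0x6F2C
One's-complement sum = 0x6F2C.
Checksum = ~0x6F2C & 0xFFFF = 0x90D3.

90D3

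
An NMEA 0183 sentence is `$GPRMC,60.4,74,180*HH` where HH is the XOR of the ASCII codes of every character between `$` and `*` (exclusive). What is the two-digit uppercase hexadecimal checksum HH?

XOR the ASCII codes of the payload characters:
  'G' = 0x47 → acc = 0x47
  'P' = 0x50 → acc = 0x17
  'R' = 0x52 → acc = 0x45
  'M' = 0x4D → acc = 0x08
  'C' = 0x43 → acc = 0x4B
  ',' = 0x2C → acc = 0x67
  '6' = 0x36 → acc = 0x51
  '0' = 0x30 → acc = 0x61
  '.' = 0x2E → acc = 0x4F
  '4' = 0x34 → acc = 0x7B
  ',' = 0x2C → acc = 0x57
  '7' = 0x37 → acc = 0x60
  '4' = 0x34 → acc = 0x54
  ',' = 0x2C → acc = 0x78
  '1' = 0x31 → acc = 0x49
  '8' = 0x38 → acc = 0x71
  '0' = 0x30 → acc = 0x41
Checksum = 0x41.

41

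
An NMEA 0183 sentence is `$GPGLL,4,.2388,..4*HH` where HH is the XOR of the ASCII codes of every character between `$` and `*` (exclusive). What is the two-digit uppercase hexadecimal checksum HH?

53

XOR the ASCII codes of the payload characters:
  'G' = 0x47 → acc = 0x47
  'P' = 0x50 → acc = 0x17
  'G' = 0x47 → acc = 0x50
  'L' = 0x4C → acc = 0x1C
  'L' = 0x4C → acc = 0x50
  ',' = 0x2C → acc = 0x7C
  '4' = 0x34 → acc = 0x48
  ',' = 0x2C → acc = 0x64
  '.' = 0x2E → acc = 0x4A
  '2' = 0x32 → acc = 0x78
  '3' = 0x33 → acc = 0x4B
  '8' = 0x38 → acc = 0x73
  '8' = 0x38 → acc = 0x4B
  ',' = 0x2C → acc = 0x67
  '.' = 0x2E → acc = 0x49
  '.' = 0x2E → acc = 0x67
  '4' = 0x34 → acc = 0x53
Checksum = 0x53.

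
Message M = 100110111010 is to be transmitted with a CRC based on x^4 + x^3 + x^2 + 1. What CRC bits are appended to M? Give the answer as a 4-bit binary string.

1000

Append 4 zeros: 1001101110100000. Divide by 11101 (XOR where the leading bit is 1):
  pos 0: 10011 XOR 11101 = 01110
  pos 1: 11100 XOR 11101 = 00001
  pos 5: 11110 XOR 11101 = 00011
  pos 8: 11100 XOR 11101 = 00001
Remainder (last 4 bits) = 1000. This is the CRC / FCS.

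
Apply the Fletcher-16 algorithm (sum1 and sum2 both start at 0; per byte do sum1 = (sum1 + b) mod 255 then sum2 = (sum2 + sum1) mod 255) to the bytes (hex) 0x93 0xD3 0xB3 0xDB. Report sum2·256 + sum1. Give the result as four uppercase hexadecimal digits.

0DF6

Running sums (mod 255):
  after byte 0 (0x93): sum1=147, sum2=147
  after byte 1 (0xD3): sum1=103, sum2=250
  after byte 2 (0xB3): sum1=27, sum2=22
  after byte 3 (0xDB): sum1=246, sum2=13
Checksum = sum2·256 + sum1 = 13·256 + 246 = 3574 = 0x0DF6.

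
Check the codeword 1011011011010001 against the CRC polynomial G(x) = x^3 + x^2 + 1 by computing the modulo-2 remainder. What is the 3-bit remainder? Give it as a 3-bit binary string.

111

Modulo-2 division of 1011011011010001 by 1101:
  pos 0: 1011 XOR 1101 = 0110
  pos 1: 1100 XOR 1101 = 0001
  pos 4: 1110 XOR 1101 = 0011
  pos 6: 1111 XOR 1101 = 0010
  pos 8: 1001 XOR 1101 = 0100
  pos 9: 1000 XOR 1101 = 0101
  pos 10: 1010 XOR 1101 = 0111
  pos 11: 1110 XOR 1101 = 0011
Remainder = 111 (nonzero — an error is detected).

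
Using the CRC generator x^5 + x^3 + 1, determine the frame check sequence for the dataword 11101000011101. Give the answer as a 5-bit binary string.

01101

Append 5 zeros: 1110100001110100000. Divide by 101001 (XOR where the leading bit is 1):
  pos 0: 111010 XOR 101001 = 010011
  pos 1: 100110 XOR 101001 = 001111
  pos 3: 111100 XOR 101001 = 010101
  pos 4: 101011 XOR 101001 = 000010
  pos 8: 101101 XOR 101001 = 000100
  pos 11: 100000 XOR 101001 = 001001
  pos 13: 100100 XOR 101001 = 001101
Remainder (last 5 bits) = 01101. This is the CRC / FCS.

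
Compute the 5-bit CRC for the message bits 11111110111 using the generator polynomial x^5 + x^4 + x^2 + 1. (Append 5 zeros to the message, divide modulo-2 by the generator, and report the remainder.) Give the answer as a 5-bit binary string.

Append 5 zeros: 1111111011100000. Divide by 110101 (XOR where the leading bit is 1):
  pos 0: 111111 XOR 110101 = 001010
  pos 2: 101010 XOR 110101 = 011111
  pos 3: 111111 XOR 110101 = 001010
  pos 5: 101011 XOR 110101 = 011110
  pos 6: 111100 XOR 110101 = 001001
  pos 8: 100100 XOR 110101 = 010001
  pos 9: 100010 XOR 110101 = 010111
  pos 10: 101110 XOR 110101 = 011011
Remainder (last 5 bits) = 11011. This is the CRC / FCS.

11011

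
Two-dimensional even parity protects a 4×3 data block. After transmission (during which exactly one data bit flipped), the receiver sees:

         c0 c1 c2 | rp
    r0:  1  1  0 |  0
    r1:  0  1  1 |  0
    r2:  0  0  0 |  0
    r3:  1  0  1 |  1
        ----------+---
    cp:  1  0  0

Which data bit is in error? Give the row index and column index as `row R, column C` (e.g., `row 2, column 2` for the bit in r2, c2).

row 3, column 0

Recompute each row's even parity and compare to rp:
  r0: data parity 0, sent rp 0 → ok
  r1: data parity 0, sent rp 0 → ok
  r2: data parity 0, sent rp 0 → ok
  r3: data parity 0, sent rp 1 → mismatch
Recompute each column's even parity and compare to cp:
  c0: data parity 0, sent cp 1 → mismatch
  c1: data parity 0, sent cp 0 → ok
  c2: data parity 0, sent cp 0 → ok
Exactly one row (r3) and one column (c0) fail → the flipped bit is at their intersection.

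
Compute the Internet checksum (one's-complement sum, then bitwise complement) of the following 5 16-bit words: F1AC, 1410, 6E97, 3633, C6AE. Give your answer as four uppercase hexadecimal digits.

One's-complement addition (fold any carry out of bit 15 back into bit 0):
  0xF1AC + 0x1410 = 0x105BC → wrap carry → 0x05BD
  0x05BD + 0x6E97 = 0x07454
  0x7454 + 0x3633 = 0x0AA87
  0xAA87 + 0xC6AE = 0x17135 → wrap carry → 0x7136
One's-complement sum = 0x7136.
Checksum = ~0x7136 & 0xFFFF = 0x8EC9.

8EC9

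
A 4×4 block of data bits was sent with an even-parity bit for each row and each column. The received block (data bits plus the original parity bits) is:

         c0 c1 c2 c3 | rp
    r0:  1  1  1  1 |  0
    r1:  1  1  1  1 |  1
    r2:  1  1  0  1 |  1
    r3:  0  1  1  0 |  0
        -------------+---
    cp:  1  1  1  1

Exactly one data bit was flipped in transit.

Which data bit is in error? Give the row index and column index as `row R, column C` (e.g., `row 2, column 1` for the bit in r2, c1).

Recompute each row's even parity and compare to rp:
  r0: data parity 0, sent rp 0 → ok
  r1: data parity 0, sent rp 1 → mismatch
  r2: data parity 1, sent rp 1 → ok
  r3: data parity 0, sent rp 0 → ok
Recompute each column's even parity and compare to cp:
  c0: data parity 1, sent cp 1 → ok
  c1: data parity 0, sent cp 1 → mismatch
  c2: data parity 1, sent cp 1 → ok
  c3: data parity 1, sent cp 1 → ok
Exactly one row (r1) and one column (c1) fail → the flipped bit is at their intersection.

row 1, column 1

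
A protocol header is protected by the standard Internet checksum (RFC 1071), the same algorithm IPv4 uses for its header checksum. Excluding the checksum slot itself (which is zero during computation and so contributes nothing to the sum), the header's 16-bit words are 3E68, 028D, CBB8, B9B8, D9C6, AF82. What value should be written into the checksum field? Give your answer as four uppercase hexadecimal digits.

One's-complement addition (fold any carry out of bit 15 back into bit 0):
  0x3E68 + 0x028D = 0x040F5
  0x40F5 + 0xCBB8 = 0x10CAD → wrap carry → 0x0CAE
  0x0CAE + 0xB9B8 = 0x0C666
  0xC666 + 0xD9C6 = 0x1A02C → wrap carry → 0xA02D
  0xA02D + 0xAF82 = 0x14FAF → wrap carry → 0x4FB0
One's-complement sum = 0x4FB0.
Checksum = ~0x4FB0 & 0xFFFF = 0xB04F.

B04F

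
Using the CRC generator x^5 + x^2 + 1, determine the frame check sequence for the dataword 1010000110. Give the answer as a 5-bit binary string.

Append 5 zeros: 101000011000000. Divide by 100101 (XOR where the leading bit is 1):
  pos 0: 101000 XOR 100101 = 001101
  pos 2: 110101 XOR 100101 = 010000
  pos 3: 100001 XOR 100101 = 000100
  pos 6: 100000 XOR 100101 = 000101
  pos 9: 101000 XOR 100101 = 001101
Remainder (last 5 bits) = 01101. This is the CRC / FCS.

01101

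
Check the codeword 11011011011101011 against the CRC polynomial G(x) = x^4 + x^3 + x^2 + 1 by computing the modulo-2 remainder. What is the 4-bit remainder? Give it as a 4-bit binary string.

0000

Modulo-2 division of 11011011011101011 by 11101:
  pos 0: 11011 XOR 11101 = 00110
  pos 2: 11001 XOR 11101 = 00100
  pos 4: 10010 XOR 11101 = 01111
  pos 5: 11111 XOR 11101 = 00010
  pos 8: 10110 XOR 11101 = 01011
  pos 9: 10111 XOR 11101 = 01010
  pos 10: 10100 XOR 11101 = 01001
  pos 11: 10011 XOR 11101 = 01110
  pos 12: 11101 XOR 11101 = 00000
Remainder = 0000 (zero — the frame passes the CRC check).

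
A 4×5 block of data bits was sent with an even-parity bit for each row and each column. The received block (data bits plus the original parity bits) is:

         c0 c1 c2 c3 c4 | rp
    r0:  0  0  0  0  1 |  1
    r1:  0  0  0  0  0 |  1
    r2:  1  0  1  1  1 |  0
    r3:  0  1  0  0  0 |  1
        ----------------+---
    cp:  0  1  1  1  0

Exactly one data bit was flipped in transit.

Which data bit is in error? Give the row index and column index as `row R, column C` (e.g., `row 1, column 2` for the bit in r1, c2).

row 1, column 0

Recompute each row's even parity and compare to rp:
  r0: data parity 1, sent rp 1 → ok
  r1: data parity 0, sent rp 1 → mismatch
  r2: data parity 0, sent rp 0 → ok
  r3: data parity 1, sent rp 1 → ok
Recompute each column's even parity and compare to cp:
  c0: data parity 1, sent cp 0 → mismatch
  c1: data parity 1, sent cp 1 → ok
  c2: data parity 1, sent cp 1 → ok
  c3: data parity 1, sent cp 1 → ok
  c4: data parity 0, sent cp 0 → ok
Exactly one row (r1) and one column (c0) fail → the flipped bit is at their intersection.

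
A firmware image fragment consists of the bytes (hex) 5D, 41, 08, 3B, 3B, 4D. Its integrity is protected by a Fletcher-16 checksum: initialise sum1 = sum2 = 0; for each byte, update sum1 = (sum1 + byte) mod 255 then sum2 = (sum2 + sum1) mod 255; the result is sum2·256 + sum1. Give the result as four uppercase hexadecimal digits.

Running sums (mod 255):
  after byte 0 (5D): sum1=93, sum2=93
  after byte 1 (41): sum1=158, sum2=251
  after byte 2 (08): sum1=166, sum2=162
  after byte 3 (3B): sum1=225, sum2=132
  after byte 4 (3B): sum1=29, sum2=161
  after byte 5 (4D): sum1=106, sum2=12
Checksum = sum2·256 + sum1 = 12·256 + 106 = 3178 = 0x0C6A.

0C6A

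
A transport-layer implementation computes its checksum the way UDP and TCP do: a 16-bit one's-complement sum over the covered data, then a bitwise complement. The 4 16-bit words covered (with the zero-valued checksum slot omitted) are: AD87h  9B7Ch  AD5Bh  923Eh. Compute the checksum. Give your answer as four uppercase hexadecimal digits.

One's-complement addition (fold any carry out of bit 15 back into bit 0):
  0xAD87 + 0x9B7C = 0x14903 → wrap carry → 0x4904
  0x4904 + 0xAD5B = 0x0F65F
  0xF65F + 0x923E = 0x1889D → wrap carry → 0x889E
One's-complement sum = 0x889E.
Checksum = ~0x889E & 0xFFFF = 0x7761.

7761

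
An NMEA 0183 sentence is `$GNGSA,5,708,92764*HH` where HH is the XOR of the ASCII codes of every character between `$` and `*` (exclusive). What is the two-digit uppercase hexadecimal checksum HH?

44

XOR the ASCII codes of the payload characters:
  'G' = 0x47 → acc = 0x47
  'N' = 0x4E → acc = 0x09
  'G' = 0x47 → acc = 0x4E
  'S' = 0x53 → acc = 0x1D
  'A' = 0x41 → acc = 0x5C
  ',' = 0x2C → acc = 0x70
  '5' = 0x35 → acc = 0x45
  ',' = 0x2C → acc = 0x69
  '7' = 0x37 → acc = 0x5E
  '0' = 0x30 → acc = 0x6E
  '8' = 0x38 → acc = 0x56
  ',' = 0x2C → acc = 0x7A
  '9' = 0x39 → acc = 0x43
  '2' = 0x32 → acc = 0x71
  '7' = 0x37 → acc = 0x46
  '6' = 0x36 → acc = 0x70
  '4' = 0x34 → acc = 0x44
Checksum = 0x44.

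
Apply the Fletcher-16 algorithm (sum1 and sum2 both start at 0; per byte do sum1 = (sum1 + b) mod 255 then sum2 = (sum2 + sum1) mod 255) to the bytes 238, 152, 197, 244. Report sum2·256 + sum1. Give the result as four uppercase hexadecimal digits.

0642

Running sums (mod 255):
  after byte 0 (238): sum1=238, sum2=238
  after byte 1 (152): sum1=135, sum2=118
  after byte 2 (197): sum1=77, sum2=195
  after byte 3 (244): sum1=66, sum2=6
Checksum = sum2·256 + sum1 = 6·256 + 66 = 1602 = 0x0642.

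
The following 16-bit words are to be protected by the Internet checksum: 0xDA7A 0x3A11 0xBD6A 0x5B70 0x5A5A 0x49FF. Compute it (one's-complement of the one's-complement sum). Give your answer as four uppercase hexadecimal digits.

One's-complement addition (fold any carry out of bit 15 back into bit 0):
  0xDA7A + 0x3A11 = 0x1148B → wrap carry → 0x148C
  0x148C + 0xBD6A = 0x0D1F6
  0xD1F6 + 0x5B70 = 0x12D66 → wrap carry → 0x2D67
  0x2D67 + 0x5A5A = 0x087C1
  0x87C1 + 0x49FF = 0x0D1C0
One's-complement sum = 0xD1C0.
Checksum = ~0xD1C0 & 0xFFFF = 0x2E3F.

2E3F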